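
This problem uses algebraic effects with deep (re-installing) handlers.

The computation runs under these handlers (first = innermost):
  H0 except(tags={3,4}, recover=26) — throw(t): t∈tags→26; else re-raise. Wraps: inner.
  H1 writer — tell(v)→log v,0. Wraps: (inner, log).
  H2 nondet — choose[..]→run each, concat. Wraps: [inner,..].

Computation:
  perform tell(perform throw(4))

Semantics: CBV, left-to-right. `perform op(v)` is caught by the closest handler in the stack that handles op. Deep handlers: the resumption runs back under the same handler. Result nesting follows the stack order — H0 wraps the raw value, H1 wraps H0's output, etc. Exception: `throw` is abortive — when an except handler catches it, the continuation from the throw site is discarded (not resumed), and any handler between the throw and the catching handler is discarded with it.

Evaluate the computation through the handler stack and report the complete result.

Working:
throw(4) @ H0 caught ⇒ 26
H1 returns (26, ())
H2 returns [(26, ())]
= [(26, ())]

Answer: [(26, ())]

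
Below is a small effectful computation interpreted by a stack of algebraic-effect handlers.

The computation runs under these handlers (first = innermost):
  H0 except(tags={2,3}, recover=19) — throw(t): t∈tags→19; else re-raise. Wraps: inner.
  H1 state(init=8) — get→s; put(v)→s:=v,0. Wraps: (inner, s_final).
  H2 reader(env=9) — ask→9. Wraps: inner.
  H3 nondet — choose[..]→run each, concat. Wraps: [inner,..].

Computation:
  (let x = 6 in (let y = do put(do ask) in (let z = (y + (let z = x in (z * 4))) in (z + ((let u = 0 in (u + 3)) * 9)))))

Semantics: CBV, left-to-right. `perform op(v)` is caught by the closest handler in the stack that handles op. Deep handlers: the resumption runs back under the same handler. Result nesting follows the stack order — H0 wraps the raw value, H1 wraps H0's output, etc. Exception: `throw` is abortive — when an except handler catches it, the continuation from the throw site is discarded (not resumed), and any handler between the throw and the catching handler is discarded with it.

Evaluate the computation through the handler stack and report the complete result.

Answer: [(51, 9)]

Evaluation trace:
ask @ H2 ⇒ 9
put(9) @ H1 ⇒ s:=9
H0 returns 51
H1 returns (51, 9)
H2 returns (51, 9)
H3 returns [(51, 9)]
= [(51, 9)]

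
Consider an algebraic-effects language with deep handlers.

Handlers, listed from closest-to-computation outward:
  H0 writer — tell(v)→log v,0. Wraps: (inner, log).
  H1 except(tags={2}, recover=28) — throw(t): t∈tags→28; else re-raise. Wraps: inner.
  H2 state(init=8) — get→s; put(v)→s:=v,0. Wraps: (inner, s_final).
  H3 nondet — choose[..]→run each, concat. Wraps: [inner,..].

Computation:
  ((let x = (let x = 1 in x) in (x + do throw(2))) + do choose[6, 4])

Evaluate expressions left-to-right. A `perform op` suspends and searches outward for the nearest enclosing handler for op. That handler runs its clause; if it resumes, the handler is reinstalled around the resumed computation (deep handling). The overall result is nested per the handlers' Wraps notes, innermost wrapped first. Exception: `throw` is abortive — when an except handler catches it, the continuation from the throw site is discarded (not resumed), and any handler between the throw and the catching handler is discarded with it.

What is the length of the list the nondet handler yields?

Evaluation trace:
throw(2) @ H1 caught ⇒ 28
H2 returns (28, 8)
H3 returns [(28, 8)]
= [(28, 8)]

Answer: 1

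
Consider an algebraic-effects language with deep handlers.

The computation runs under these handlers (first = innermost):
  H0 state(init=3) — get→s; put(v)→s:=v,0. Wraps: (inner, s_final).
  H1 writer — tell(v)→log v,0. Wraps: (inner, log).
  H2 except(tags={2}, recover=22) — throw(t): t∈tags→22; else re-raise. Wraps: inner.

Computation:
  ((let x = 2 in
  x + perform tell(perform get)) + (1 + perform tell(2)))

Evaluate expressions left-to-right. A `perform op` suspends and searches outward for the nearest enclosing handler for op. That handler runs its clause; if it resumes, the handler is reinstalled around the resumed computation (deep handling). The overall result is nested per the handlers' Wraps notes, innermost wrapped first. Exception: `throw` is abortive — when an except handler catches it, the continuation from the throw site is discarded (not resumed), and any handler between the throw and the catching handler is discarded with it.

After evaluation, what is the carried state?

Step-by-step:
get @ H0 ⇒ 3
tell(3) @ H1 ⇒ log+=3
tell(2) @ H1 ⇒ log+=2
H0 returns (3, 3)
H1 returns ((3, 3), (3, 2))
H2 returns ((3, 3), (3, 2))
= ((3, 3), (3, 2))

Answer: 3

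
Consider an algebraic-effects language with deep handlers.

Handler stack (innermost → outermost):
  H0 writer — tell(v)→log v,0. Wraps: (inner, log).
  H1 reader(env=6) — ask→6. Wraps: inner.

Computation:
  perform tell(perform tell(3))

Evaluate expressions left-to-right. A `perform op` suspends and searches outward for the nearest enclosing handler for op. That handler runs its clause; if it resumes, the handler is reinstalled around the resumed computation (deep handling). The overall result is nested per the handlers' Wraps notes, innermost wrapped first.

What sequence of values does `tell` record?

Working:
tell(3) @ H0 ⇒ log+=3
tell(0) @ H0 ⇒ log+=0
H0 returns (0, (3, 0))
H1 returns (0, (3, 0))
= (0, (3, 0))

Answer: (3, 0)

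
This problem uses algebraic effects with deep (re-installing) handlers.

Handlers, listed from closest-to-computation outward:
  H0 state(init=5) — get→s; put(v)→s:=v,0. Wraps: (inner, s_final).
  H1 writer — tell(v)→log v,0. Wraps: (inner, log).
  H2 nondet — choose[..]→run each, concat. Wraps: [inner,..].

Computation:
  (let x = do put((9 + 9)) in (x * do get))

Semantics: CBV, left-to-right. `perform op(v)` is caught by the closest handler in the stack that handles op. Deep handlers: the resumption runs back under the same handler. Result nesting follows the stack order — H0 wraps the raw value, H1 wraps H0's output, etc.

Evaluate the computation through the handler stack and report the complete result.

Evaluation trace:
put(18) @ H0 ⇒ s:=18
get @ H0 ⇒ 18
H0 returns (0, 18)
H1 returns ((0, 18), ())
H2 returns [((0, 18), ())]
= [((0, 18), ())]

Answer: [((0, 18), ())]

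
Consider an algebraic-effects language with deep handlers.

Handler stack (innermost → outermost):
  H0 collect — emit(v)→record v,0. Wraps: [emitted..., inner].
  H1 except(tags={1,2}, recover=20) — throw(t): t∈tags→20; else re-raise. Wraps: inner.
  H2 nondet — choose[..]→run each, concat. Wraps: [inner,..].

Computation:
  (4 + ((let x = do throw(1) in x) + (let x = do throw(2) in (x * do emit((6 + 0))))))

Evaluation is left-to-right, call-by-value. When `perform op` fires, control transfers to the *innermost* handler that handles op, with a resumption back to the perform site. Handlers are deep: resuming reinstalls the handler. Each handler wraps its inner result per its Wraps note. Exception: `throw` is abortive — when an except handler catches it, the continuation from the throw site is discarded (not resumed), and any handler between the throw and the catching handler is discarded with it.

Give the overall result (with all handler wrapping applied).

Evaluation trace:
throw(1) @ H1 caught ⇒ 20
H2 returns [20]
= [20]

Answer: [20]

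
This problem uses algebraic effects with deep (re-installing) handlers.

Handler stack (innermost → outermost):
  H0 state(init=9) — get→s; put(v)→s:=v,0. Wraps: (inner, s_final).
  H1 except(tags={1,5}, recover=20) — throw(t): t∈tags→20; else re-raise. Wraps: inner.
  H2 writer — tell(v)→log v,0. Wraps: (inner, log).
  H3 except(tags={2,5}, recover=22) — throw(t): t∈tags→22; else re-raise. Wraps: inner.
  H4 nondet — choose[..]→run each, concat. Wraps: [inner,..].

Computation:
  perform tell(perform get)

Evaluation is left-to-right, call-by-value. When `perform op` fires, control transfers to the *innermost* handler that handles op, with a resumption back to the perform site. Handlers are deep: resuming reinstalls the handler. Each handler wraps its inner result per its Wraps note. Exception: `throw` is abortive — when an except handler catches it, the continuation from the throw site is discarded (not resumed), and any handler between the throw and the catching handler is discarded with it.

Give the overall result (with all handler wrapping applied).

Evaluation trace:
get @ H0 ⇒ 9
tell(9) @ H2 ⇒ log+=9
H0 returns (0, 9)
H1 returns (0, 9)
H2 returns ((0, 9), (9))
H3 returns ((0, 9), (9))
H4 returns [((0, 9), (9))]
= [((0, 9), (9))]

Answer: [((0, 9), (9))]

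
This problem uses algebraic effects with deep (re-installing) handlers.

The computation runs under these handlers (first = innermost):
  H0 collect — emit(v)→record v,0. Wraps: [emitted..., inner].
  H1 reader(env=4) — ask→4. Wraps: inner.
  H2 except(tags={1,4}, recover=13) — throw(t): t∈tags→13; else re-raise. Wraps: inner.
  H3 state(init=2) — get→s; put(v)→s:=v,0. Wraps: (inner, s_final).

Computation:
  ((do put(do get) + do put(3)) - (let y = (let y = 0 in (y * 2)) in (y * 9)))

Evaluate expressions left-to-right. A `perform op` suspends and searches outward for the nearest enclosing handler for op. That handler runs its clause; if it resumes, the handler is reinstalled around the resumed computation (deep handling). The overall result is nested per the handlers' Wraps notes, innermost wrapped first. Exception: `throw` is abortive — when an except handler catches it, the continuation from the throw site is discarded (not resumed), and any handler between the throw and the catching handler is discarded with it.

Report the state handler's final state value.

Step-by-step:
get @ H3 ⇒ 2
put(2) @ H3 ⇒ s:=2
put(3) @ H3 ⇒ s:=3
H0 returns [0]
H1 returns [0]
H2 returns [0]
H3 returns ([0], 3)
= ([0], 3)

Answer: 3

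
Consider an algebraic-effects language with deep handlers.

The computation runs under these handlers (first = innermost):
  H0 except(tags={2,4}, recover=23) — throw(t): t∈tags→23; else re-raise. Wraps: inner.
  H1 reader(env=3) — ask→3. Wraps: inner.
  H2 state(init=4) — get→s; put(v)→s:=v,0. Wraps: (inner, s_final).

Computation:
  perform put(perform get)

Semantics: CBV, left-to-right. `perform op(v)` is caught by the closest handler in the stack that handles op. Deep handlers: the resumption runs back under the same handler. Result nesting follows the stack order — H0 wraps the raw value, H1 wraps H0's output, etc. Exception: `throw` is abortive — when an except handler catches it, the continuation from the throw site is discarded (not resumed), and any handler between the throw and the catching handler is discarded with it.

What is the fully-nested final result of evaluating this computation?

Working:
get @ H2 ⇒ 4
put(4) @ H2 ⇒ s:=4
H0 returns 0
H1 returns 0
H2 returns (0, 4)
= (0, 4)

Answer: (0, 4)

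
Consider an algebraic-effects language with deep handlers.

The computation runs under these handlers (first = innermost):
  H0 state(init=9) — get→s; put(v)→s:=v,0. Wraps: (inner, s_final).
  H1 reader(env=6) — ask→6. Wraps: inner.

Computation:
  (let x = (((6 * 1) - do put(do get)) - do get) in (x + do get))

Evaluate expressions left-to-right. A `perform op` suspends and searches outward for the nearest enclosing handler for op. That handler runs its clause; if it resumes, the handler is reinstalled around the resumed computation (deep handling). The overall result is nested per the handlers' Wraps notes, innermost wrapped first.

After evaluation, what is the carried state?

Working:
get @ H0 ⇒ 9
put(9) @ H0 ⇒ s:=9
get @ H0 ⇒ 9
get @ H0 ⇒ 9
H0 returns (6, 9)
H1 returns (6, 9)
= (6, 9)

Answer: 9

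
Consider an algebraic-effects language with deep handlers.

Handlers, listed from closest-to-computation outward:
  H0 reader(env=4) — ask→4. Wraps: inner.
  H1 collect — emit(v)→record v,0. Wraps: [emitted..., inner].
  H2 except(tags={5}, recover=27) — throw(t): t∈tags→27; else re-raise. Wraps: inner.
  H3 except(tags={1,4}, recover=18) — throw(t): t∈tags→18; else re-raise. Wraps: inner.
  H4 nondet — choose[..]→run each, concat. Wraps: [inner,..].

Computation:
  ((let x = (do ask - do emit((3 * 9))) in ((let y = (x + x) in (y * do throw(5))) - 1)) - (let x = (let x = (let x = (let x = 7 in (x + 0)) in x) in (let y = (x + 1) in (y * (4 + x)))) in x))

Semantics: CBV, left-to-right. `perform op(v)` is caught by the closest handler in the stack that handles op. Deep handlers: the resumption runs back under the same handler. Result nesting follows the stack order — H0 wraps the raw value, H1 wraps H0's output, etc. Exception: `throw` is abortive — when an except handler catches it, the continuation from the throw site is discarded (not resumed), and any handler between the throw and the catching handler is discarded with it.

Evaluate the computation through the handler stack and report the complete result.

Answer: [27]

Working:
ask @ H0 ⇒ 4
emit(27) @ H1 ⇒ out+=27
throw(5) @ H2 caught ⇒ 27
H3 returns 27
H4 returns [27]
= [27]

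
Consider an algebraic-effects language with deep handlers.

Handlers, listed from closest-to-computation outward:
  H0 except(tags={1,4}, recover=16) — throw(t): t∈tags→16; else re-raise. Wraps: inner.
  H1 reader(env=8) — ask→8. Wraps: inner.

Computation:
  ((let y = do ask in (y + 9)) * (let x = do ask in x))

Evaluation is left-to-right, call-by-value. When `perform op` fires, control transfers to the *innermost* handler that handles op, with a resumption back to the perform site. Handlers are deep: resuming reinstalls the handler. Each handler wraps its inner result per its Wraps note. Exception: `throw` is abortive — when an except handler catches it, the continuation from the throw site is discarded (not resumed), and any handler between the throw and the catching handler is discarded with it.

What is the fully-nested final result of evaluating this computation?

Step-by-step:
ask @ H1 ⇒ 8
ask @ H1 ⇒ 8
H0 returns 136
H1 returns 136
= 136

Answer: 136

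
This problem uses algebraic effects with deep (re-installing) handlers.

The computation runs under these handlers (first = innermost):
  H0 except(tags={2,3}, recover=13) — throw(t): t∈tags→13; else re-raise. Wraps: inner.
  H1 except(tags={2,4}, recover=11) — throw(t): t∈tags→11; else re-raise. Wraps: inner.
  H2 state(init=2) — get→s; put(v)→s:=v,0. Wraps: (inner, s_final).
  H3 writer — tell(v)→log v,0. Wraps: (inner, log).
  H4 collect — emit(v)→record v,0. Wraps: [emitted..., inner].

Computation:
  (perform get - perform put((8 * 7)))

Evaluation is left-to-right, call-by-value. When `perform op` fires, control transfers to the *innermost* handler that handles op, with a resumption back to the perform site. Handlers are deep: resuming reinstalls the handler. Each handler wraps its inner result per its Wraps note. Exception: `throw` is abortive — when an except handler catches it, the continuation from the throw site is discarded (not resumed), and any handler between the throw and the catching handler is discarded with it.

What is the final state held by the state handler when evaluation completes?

Working:
get @ H2 ⇒ 2
put(56) @ H2 ⇒ s:=56
H0 returns 2
H1 returns 2
H2 returns (2, 56)
H3 returns ((2, 56), ())
H4 returns [((2, 56), ())]
= [((2, 56), ())]

Answer: 56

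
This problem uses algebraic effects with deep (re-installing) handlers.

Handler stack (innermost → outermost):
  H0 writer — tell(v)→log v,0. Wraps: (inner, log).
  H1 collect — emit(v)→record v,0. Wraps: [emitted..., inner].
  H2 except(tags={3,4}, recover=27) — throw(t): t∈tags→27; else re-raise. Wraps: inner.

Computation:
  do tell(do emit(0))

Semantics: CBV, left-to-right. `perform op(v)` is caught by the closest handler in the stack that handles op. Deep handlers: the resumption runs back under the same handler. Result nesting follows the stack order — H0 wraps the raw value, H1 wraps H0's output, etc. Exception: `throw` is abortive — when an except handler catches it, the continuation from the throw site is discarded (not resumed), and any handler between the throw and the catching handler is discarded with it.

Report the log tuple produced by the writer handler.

Answer: (0)

Working:
emit(0) @ H1 ⇒ out+=0
tell(0) @ H0 ⇒ log+=0
H0 returns (0, (0))
H1 returns [0, (0, (0))]
H2 returns [0, (0, (0))]
= [0, (0, (0))]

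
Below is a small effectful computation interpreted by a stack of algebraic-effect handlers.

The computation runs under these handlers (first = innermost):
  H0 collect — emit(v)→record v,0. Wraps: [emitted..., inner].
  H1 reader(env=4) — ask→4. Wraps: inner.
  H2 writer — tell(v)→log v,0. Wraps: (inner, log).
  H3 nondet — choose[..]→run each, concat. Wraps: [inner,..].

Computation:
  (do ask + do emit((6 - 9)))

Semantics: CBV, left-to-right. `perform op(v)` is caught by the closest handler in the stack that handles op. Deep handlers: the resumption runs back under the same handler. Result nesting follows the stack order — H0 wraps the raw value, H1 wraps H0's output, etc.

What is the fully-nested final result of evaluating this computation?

Answer: [([-3, 4], ())]

Evaluation trace:
ask @ H1 ⇒ 4
emit(-3) @ H0 ⇒ out+=-3
H0 returns [-3, 4]
H1 returns [-3, 4]
H2 returns ([-3, 4], ())
H3 returns [([-3, 4], ())]
= [([-3, 4], ())]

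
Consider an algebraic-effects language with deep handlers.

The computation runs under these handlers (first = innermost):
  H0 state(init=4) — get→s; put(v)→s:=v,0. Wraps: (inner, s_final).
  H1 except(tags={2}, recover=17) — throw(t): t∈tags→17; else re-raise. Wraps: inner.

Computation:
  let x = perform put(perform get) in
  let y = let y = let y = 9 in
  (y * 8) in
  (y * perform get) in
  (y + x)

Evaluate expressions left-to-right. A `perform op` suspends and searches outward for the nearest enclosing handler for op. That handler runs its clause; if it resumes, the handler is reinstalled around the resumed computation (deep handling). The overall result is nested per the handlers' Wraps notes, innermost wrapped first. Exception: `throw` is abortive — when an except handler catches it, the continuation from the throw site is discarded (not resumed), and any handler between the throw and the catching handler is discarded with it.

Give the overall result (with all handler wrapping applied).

Evaluation trace:
get @ H0 ⇒ 4
put(4) @ H0 ⇒ s:=4
get @ H0 ⇒ 4
H0 returns (288, 4)
H1 returns (288, 4)
= (288, 4)

Answer: (288, 4)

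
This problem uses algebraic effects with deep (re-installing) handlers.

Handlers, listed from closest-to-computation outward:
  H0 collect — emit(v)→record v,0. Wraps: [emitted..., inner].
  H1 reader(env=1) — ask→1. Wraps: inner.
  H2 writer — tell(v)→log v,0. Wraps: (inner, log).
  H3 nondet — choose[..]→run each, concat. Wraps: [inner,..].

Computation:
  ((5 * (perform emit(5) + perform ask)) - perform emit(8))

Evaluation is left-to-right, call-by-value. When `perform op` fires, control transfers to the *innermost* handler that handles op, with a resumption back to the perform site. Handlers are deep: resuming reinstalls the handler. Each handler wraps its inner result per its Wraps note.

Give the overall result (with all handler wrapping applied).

Answer: [([5, 8, 5], ())]

Step-by-step:
emit(5) @ H0 ⇒ out+=5
ask @ H1 ⇒ 1
emit(8) @ H0 ⇒ out+=8
H0 returns [5, 8, 5]
H1 returns [5, 8, 5]
H2 returns ([5, 8, 5], ())
H3 returns [([5, 8, 5], ())]
= [([5, 8, 5], ())]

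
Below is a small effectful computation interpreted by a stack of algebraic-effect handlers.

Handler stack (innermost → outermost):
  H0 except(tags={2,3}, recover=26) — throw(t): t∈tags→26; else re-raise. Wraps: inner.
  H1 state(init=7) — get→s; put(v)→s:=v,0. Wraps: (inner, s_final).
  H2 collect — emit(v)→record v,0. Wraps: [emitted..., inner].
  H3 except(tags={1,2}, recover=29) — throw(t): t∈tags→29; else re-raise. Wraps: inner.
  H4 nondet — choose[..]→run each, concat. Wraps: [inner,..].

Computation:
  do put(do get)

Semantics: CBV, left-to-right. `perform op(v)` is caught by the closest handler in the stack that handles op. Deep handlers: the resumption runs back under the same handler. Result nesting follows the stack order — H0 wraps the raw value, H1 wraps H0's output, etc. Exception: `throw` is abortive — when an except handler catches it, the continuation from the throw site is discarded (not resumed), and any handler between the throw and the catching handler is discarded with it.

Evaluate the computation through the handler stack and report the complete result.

Step-by-step:
get @ H1 ⇒ 7
put(7) @ H1 ⇒ s:=7
H0 returns 0
H1 returns (0, 7)
H2 returns [(0, 7)]
H3 returns [(0, 7)]
H4 returns [[(0, 7)]]
= [[(0, 7)]]

Answer: [[(0, 7)]]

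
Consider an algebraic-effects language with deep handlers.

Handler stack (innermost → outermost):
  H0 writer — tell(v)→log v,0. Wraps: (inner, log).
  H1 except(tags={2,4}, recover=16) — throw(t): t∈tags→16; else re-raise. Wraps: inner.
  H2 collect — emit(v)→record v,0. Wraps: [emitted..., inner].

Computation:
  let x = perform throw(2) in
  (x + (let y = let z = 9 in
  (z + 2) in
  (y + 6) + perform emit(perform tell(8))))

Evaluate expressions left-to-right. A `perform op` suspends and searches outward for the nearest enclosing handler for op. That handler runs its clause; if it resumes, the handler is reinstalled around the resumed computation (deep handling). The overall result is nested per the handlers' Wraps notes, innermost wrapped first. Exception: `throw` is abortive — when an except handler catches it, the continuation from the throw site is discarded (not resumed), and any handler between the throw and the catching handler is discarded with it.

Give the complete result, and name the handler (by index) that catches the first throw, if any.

Answer: [16] ; first throw caught by: H1

Working:
throw(2) @ H1 caught ⇒ 16
H2 returns [16]
= [16]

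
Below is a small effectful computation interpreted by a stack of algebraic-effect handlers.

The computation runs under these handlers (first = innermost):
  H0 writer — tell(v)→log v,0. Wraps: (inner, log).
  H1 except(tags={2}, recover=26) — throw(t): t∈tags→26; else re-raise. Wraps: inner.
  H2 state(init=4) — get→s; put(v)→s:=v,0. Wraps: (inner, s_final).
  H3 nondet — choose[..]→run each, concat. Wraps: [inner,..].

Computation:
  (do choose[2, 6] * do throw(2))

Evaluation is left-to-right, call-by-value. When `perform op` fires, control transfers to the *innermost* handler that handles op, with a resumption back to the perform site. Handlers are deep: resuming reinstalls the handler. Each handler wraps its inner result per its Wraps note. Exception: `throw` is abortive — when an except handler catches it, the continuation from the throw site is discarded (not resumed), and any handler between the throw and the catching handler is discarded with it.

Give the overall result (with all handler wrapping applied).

Working:
choose[2, 6] @ H3
  branch[0] choose=2:
    throw(2) @ H1 caught ⇒ 26
    H2 returns (26, 4)
    H3 returns [(26, 4)]
  branch[1] choose=6:
    throw(2) @ H1 caught ⇒ 26
    H2 returns (26, 4)
    H3 returns [(26, 4)]
= [(26, 4), (26, 4)]

Answer: [(26, 4), (26, 4)]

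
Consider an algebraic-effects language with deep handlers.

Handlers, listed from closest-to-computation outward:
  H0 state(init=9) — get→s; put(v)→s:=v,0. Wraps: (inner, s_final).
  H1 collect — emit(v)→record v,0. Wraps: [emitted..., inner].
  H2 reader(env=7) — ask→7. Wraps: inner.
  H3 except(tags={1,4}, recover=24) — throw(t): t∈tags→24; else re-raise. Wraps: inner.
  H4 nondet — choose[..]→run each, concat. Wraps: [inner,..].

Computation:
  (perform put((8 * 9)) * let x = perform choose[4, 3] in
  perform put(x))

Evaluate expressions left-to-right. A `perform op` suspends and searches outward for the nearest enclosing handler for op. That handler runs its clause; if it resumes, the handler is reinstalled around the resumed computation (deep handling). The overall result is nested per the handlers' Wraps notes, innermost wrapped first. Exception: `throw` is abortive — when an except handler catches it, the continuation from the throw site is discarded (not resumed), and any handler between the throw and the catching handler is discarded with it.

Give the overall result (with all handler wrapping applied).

Step-by-step:
put(72) @ H0 ⇒ s:=72
choose[4, 3] @ H4
  branch[0] choose=4:
    put(4) @ H0 ⇒ s:=4
    H0 returns (0, 4)
    H1 returns [(0, 4)]
    H2 returns [(0, 4)]
    H3 returns [(0, 4)]
    H4 returns [[(0, 4)]]
  branch[1] choose=3:
    put(3) @ H0 ⇒ s:=3
    H0 returns (0, 3)
    H1 returns [(0, 3)]
    H2 returns [(0, 3)]
    H3 returns [(0, 3)]
    H4 returns [[(0, 3)]]
= [[(0, 4)], [(0, 3)]]

Answer: [[(0, 4)], [(0, 3)]]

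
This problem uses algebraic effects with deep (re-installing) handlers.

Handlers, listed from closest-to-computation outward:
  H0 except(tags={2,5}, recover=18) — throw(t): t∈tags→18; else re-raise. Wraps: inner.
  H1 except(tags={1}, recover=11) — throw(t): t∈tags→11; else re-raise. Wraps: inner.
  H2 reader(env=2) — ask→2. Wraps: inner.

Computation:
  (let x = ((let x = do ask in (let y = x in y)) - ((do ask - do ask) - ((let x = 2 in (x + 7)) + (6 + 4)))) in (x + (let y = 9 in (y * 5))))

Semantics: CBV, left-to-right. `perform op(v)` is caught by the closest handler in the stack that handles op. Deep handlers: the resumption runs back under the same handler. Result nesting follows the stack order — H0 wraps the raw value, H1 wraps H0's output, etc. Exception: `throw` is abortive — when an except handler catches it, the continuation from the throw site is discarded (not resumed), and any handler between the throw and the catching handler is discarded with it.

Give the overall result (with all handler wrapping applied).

Evaluation trace:
ask @ H2 ⇒ 2
ask @ H2 ⇒ 2
ask @ H2 ⇒ 2
H0 returns 66
H1 returns 66
H2 returns 66
= 66

Answer: 66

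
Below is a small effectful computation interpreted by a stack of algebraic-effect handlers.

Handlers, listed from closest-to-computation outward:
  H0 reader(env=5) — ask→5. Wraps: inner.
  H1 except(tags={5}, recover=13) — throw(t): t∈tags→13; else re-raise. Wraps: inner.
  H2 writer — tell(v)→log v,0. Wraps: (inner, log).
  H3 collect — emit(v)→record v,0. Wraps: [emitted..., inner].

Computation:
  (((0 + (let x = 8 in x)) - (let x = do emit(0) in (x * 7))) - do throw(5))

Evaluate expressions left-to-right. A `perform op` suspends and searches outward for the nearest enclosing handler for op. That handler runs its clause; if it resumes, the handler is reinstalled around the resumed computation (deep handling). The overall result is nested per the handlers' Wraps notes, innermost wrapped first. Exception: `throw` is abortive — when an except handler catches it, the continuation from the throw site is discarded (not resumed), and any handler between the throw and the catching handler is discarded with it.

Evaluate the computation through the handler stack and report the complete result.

Evaluation trace:
emit(0) @ H3 ⇒ out+=0
throw(5) @ H1 caught ⇒ 13
H2 returns (13, ())
H3 returns [0, (13, ())]
= [0, (13, ())]

Answer: [0, (13, ())]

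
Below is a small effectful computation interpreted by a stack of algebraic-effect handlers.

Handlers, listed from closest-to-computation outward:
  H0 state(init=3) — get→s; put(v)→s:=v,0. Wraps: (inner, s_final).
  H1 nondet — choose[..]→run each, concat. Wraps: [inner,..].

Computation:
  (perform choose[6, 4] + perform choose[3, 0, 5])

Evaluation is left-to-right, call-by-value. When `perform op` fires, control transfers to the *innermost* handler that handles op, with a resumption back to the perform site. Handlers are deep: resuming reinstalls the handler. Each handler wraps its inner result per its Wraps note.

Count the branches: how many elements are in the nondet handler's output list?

Answer: 6

Evaluation trace:
choose[6, 4] @ H1
  branch[0] choose=6:
    choose[3, 0, 5] @ H1
      branch[0] choose=3:
        H0 returns (9, 3)
        H1 returns [(9, 3)]
      branch[1] choose=0:
        H0 returns (6, 3)
        H1 returns [(6, 3)]
      branch[2] choose=5:
        H0 returns (11, 3)
        H1 returns [(11, 3)]
  branch[1] choose=4:
    choose[3, 0, 5] @ H1
      branch[0] choose=3:
        H0 returns (7, 3)
        H1 returns [(7, 3)]
      branch[1] choose=0:
        H0 returns (4, 3)
        H1 returns [(4, 3)]
      branch[2] choose=5:
        H0 returns (9, 3)
        H1 returns [(9, 3)]
= [(9, 3), (6, 3), (11, 3), (7, 3), (4, 3), (9, 3)]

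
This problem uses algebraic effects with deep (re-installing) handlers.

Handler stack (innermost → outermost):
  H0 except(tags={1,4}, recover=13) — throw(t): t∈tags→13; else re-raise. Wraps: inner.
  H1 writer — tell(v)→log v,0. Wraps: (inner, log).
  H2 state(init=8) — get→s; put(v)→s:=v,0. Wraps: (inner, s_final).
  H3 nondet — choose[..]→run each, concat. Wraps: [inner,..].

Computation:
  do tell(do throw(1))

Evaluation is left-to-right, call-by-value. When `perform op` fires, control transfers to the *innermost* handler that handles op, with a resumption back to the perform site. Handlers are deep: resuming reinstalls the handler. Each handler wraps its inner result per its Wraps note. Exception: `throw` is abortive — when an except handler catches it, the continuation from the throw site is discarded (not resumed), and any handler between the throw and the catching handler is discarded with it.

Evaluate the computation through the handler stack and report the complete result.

Evaluation trace:
throw(1) @ H0 caught ⇒ 13
H1 returns (13, ())
H2 returns ((13, ()), 8)
H3 returns [((13, ()), 8)]
= [((13, ()), 8)]

Answer: [((13, ()), 8)]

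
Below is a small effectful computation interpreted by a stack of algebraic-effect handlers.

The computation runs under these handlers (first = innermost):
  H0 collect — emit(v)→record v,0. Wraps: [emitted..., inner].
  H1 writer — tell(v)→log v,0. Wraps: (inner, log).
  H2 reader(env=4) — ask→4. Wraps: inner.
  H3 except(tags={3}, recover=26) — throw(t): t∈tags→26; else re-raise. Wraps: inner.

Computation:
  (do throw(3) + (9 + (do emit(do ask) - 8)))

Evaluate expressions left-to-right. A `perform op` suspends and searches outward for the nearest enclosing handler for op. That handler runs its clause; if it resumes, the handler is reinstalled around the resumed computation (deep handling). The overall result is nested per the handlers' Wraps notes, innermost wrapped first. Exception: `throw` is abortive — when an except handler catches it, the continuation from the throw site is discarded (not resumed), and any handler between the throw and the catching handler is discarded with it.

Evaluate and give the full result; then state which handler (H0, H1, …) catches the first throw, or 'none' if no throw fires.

Working:
throw(3) @ H3 caught ⇒ 26
= 26

Answer: 26 ; first throw caught by: H3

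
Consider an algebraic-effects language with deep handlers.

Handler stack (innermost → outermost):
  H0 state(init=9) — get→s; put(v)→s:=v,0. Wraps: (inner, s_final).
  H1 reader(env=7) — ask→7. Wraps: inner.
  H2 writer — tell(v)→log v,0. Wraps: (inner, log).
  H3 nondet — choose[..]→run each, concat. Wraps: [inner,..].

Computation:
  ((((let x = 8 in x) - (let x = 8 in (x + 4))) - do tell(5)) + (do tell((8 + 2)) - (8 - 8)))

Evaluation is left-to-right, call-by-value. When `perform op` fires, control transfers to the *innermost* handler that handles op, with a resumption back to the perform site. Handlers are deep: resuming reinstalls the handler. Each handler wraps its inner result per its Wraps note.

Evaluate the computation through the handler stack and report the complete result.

Working:
tell(5) @ H2 ⇒ log+=5
tell(10) @ H2 ⇒ log+=10
H0 returns (-4, 9)
H1 returns (-4, 9)
H2 returns ((-4, 9), (5, 10))
H3 returns [((-4, 9), (5, 10))]
= [((-4, 9), (5, 10))]

Answer: [((-4, 9), (5, 10))]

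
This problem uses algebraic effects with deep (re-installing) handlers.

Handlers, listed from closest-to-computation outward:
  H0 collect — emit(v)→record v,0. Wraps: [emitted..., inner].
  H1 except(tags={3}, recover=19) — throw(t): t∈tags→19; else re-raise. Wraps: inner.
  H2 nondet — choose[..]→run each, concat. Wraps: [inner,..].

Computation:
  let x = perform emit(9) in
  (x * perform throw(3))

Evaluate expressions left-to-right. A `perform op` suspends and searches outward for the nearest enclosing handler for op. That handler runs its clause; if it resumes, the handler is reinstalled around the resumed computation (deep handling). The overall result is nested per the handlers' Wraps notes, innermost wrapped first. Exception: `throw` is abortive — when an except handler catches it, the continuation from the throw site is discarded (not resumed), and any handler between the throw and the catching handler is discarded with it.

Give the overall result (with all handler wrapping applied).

Working:
emit(9) @ H0 ⇒ out+=9
throw(3) @ H1 caught ⇒ 19
H2 returns [19]
= [19]

Answer: [19]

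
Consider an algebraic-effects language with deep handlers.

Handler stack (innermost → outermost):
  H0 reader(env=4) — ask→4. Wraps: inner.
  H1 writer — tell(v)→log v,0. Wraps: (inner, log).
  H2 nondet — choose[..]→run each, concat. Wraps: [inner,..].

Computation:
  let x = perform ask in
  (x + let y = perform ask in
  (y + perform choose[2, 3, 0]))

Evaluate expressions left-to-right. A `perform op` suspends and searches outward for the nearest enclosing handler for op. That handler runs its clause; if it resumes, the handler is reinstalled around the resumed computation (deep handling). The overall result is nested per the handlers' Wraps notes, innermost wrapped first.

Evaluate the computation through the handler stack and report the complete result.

Answer: [(10, ()), (11, ()), (8, ())]

Step-by-step:
ask @ H0 ⇒ 4
ask @ H0 ⇒ 4
choose[2, 3, 0] @ H2
  branch[0] choose=2:
    H0 returns 10
    H1 returns (10, ())
    H2 returns [(10, ())]
  branch[1] choose=3:
    H0 returns 11
    H1 returns (11, ())
    H2 returns [(11, ())]
  branch[2] choose=0:
    H0 returns 8
    H1 returns (8, ())
    H2 returns [(8, ())]
= [(10, ()), (11, ()), (8, ())]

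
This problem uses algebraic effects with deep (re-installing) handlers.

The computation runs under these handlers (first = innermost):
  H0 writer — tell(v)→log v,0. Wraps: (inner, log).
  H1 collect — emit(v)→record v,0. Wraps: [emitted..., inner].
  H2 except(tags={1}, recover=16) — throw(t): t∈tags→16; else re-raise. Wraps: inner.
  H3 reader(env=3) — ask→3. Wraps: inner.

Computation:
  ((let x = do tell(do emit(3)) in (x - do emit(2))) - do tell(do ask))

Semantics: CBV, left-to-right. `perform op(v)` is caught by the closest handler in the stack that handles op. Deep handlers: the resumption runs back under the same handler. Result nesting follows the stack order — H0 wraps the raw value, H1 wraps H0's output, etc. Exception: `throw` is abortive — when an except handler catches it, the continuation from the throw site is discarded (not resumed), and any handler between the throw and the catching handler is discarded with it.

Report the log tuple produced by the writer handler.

Step-by-step:
emit(3) @ H1 ⇒ out+=3
tell(0) @ H0 ⇒ log+=0
emit(2) @ H1 ⇒ out+=2
ask @ H3 ⇒ 3
tell(3) @ H0 ⇒ log+=3
H0 returns (0, (0, 3))
H1 returns [3, 2, (0, (0, 3))]
H2 returns [3, 2, (0, (0, 3))]
H3 returns [3, 2, (0, (0, 3))]
= [3, 2, (0, (0, 3))]

Answer: (0, 3)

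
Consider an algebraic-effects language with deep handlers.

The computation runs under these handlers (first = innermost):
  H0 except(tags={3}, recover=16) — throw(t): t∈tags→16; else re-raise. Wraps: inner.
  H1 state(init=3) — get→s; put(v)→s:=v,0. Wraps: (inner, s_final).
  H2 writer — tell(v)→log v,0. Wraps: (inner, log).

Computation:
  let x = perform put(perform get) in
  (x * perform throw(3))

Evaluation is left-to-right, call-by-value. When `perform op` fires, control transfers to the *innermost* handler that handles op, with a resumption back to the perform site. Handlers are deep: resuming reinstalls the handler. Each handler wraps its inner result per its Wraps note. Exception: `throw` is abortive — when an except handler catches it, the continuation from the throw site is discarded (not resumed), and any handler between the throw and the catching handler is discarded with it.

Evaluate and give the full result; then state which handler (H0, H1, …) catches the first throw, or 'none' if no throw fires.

Working:
get @ H1 ⇒ 3
put(3) @ H1 ⇒ s:=3
throw(3) @ H0 caught ⇒ 16
H1 returns (16, 3)
H2 returns ((16, 3), ())
= ((16, 3), ())

Answer: ((16, 3), ()) ; first throw caught by: H0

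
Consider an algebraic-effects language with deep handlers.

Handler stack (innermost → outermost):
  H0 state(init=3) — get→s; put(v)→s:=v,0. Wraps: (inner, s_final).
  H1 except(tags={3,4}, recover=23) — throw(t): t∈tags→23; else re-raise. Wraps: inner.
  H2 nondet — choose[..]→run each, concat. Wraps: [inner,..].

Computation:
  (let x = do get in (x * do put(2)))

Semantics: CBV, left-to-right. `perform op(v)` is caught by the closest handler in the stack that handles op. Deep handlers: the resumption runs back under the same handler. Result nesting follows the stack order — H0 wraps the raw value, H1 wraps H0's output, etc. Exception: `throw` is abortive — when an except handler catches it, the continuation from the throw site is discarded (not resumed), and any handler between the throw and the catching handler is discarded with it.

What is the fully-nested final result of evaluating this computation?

Step-by-step:
get @ H0 ⇒ 3
put(2) @ H0 ⇒ s:=2
H0 returns (0, 2)
H1 returns (0, 2)
H2 returns [(0, 2)]
= [(0, 2)]

Answer: [(0, 2)]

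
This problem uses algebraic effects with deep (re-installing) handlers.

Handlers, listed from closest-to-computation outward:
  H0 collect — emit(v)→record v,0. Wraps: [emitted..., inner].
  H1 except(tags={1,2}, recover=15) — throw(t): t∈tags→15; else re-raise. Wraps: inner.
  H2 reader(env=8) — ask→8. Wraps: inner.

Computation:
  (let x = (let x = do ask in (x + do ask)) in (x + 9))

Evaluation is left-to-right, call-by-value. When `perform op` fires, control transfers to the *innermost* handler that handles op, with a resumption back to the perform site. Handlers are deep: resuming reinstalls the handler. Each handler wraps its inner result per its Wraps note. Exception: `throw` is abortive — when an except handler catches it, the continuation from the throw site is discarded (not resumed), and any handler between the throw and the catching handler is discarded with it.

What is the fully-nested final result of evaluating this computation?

Answer: [25]

Step-by-step:
ask @ H2 ⇒ 8
ask @ H2 ⇒ 8
H0 returns [25]
H1 returns [25]
H2 returns [25]
= [25]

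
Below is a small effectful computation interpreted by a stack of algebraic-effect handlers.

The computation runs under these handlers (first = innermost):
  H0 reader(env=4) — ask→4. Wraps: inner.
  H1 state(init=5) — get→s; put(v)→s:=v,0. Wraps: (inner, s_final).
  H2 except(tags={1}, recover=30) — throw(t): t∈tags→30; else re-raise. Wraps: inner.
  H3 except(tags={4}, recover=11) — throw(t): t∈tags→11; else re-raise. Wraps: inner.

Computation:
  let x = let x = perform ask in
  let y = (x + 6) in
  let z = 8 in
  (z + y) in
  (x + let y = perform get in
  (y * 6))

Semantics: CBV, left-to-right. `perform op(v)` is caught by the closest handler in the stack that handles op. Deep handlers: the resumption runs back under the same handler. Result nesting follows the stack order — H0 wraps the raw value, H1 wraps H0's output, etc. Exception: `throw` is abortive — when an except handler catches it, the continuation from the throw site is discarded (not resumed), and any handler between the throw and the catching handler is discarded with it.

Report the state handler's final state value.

Answer: 5

Working:
ask @ H0 ⇒ 4
get @ H1 ⇒ 5
H0 returns 48
H1 returns (48, 5)
H2 returns (48, 5)
H3 returns (48, 5)
= (48, 5)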